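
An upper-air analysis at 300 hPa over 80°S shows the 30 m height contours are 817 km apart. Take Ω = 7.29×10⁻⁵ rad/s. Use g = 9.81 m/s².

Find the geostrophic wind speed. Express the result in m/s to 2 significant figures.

Coriolis parameter at 80°S:
f = 2Ω sin φ = 2 × 7.29×10⁻⁵ × sin 80° = 1.44×10⁻⁴ s⁻¹
Height gradient: |∂Z/∂n| = 30 m / 817000 m = 3.67×10⁻⁵
On a pressure surface, geostrophic balance gives V_g = (g/f)|∂Z/∂n|:
V_g = 9.81 × 3.67×10⁻⁵ / 1.44×10⁻⁴ = 2.51 m/s

2.5 m/s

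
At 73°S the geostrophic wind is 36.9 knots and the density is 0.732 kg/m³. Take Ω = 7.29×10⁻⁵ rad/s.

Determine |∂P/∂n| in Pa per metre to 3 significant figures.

Coriolis parameter at 73°S:
f = 2Ω sin φ = 2 × 7.29×10⁻⁵ × sin 73° = 1.39×10⁻⁴ s⁻¹
Wind speed in SI: 36.9 knots = 19.0 m/s
Geostrophic balance rearranged: |∂P/∂n| = f ρ V_g
|∂P/∂n| = 1.39×10⁻⁴ × 0.732 × 19.0 = 1.94×10⁻³ Pa/m

1.94×10⁻³ Pa/m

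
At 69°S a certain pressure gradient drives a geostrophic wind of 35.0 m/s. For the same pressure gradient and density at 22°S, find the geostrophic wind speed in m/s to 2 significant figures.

With the same pressure gradient and density, V_g ∝ 1/f ∝ 1/sin φ.
V₂ = V₁ · sin φ₁ / sin φ₂ = 35.0 × sin 69° / sin 22°
V₂ = 35.0 × 0.9336/0.3746 = 87 m/s

87 m/s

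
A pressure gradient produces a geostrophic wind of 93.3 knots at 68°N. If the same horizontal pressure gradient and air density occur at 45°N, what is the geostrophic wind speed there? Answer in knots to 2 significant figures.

120 knots

With the same pressure gradient and density, V_g ∝ 1/f ∝ 1/sin φ.
V₂ = V₁ · sin φ₁ / sin φ₂ = 93.3 × sin 68° / sin 45°
V₂ = 93.3 × 0.9272/0.7071 = 120 knots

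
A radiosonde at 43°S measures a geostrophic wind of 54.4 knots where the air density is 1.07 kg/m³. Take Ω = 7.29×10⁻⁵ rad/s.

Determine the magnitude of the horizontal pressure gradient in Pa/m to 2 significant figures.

Coriolis parameter at 43°S:
f = 2Ω sin φ = 2 × 7.29×10⁻⁵ × sin 43° = 9.94×10⁻⁵ s⁻¹
Wind speed in SI: 54.4 knots = 28.0 m/s
Geostrophic balance rearranged: |∂P/∂n| = f ρ V_g
|∂P/∂n| = 9.94×10⁻⁵ × 1.07 × 28.0 = 2.98×10⁻³ Pa/m

3.0×10⁻³ Pa/m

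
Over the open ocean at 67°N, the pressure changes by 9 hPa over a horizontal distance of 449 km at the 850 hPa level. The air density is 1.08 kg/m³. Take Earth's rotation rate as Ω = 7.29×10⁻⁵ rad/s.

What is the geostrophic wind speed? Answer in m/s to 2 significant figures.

14 m/s

Coriolis parameter at 67°N:
f = 2Ω sin φ = 2 × 7.29×10⁻⁵ × sin 67° = 1.34×10⁻⁴ s⁻¹
Pressure gradient: |∂P/∂n| = 900 Pa / 449000 m = 2.00×10⁻³ Pa/m
Geostrophic balance (pressure-gradient force = Coriolis force):
V_g = (1/(fρ)) |∂P/∂n| = 2.00×10⁻³ / (1.34×10⁻⁴ × 1.08) = 13.8 m/s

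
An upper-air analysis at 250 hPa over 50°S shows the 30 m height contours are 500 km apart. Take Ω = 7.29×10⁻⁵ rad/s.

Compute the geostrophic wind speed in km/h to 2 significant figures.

19 km/h

Coriolis parameter at 50°S:
f = 2Ω sin φ = 2 × 7.29×10⁻⁵ × sin 50° = 1.12×10⁻⁴ s⁻¹
Height gradient: |∂Z/∂n| = 30 m / 500000 m = 6.00×10⁻⁵
On a pressure surface, geostrophic balance gives V_g = (g/f)|∂Z/∂n|:
V_g = 9.81 × 6.00×10⁻⁵ / 1.12×10⁻⁴ = 5.27 m/s
Converting: 5.27 m/s × 3.6 = 19 km/h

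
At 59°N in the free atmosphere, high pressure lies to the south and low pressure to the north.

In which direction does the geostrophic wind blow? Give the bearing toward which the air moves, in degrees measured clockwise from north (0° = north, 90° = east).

090°

The pressure-gradient force points toward the north (bearing 000°).
Geostrophic balance: in the Northern Hemisphere the Coriolis force deflects motion to the right, so the geostrophic wind blows 90° to the right of the pressure-gradient force (low pressure on the left).
Rotating 000° by 90° clockwise gives 090° — the wind blows toward the east.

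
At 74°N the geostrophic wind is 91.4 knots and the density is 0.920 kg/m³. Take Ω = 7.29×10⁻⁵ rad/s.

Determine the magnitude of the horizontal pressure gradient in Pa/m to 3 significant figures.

6.06×10⁻³ Pa/m

Coriolis parameter at 74°N:
f = 2Ω sin φ = 2 × 7.29×10⁻⁵ × sin 74° = 1.40×10⁻⁴ s⁻¹
Wind speed in SI: 91.4 knots = 47.0 m/s
Geostrophic balance rearranged: |∂P/∂n| = f ρ V_g
|∂P/∂n| = 1.40×10⁻⁴ × 0.920 × 47.0 = 6.06×10⁻³ Pa/m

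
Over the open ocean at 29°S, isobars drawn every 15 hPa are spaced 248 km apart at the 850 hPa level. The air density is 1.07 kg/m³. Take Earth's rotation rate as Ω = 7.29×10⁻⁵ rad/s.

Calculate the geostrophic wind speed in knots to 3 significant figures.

Coriolis parameter at 29°S:
f = 2Ω sin φ = 2 × 7.29×10⁻⁵ × sin 29° = 7.07×10⁻⁵ s⁻¹
Pressure gradient: |∂P/∂n| = 1500 Pa / 248000 m = 6.05×10⁻³ Pa/m
Geostrophic balance (pressure-gradient force = Coriolis force):
V_g = (1/(fρ)) |∂P/∂n| = 6.05×10⁻³ / (7.07×10⁻⁵ × 1.07) = 80.0 m/s
Converting: 80.0 m/s × 1.944 = 155 knots

155 knots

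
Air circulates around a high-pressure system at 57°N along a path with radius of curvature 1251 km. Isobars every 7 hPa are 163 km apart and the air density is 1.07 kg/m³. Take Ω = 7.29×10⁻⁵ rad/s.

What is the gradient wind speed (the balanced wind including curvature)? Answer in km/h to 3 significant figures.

172 km/h

Coriolis parameter at 57°N:
f = 2Ω sin φ = 2 × 7.29×10⁻⁵ × sin 57° = 1.22×10⁻⁴ s⁻¹
Pressure gradient: |∂P/∂n| = 700 Pa / 163000 m = 4.29×10⁻³ Pa/m
Geostrophic speed: V_g = |∂P/∂n|/(fρ) = 4.29×10⁻³/(1.22×10⁻⁴ × 1.07) = 32.8 m/s
Around a high, pressure-gradient force acts outward with centrifugal, so Coriolis balances both:
fV = (1/ρ)|∂P/∂n| + V²/R  →  V² − fR·V + fR·V_g = 0
With fR = 1.22×10⁻⁴ × 1251×10³ m = 153 m/s:
V = [fR − √((fR)² − 4 fR V_g)]/2 = [153 − √(153² − 4×153×32.8)]/2 = 47.7 m/s
Supergeostrophic (V > V_g = 32.8 m/s), as expected around a high.
Converting: 47.7 m/s × 3.6 = 172 km/h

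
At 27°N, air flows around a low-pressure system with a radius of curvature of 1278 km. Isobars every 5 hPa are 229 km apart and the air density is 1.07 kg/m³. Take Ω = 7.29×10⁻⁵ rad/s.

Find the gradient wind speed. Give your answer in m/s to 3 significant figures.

Coriolis parameter at 27°N:
f = 2Ω sin φ = 2 × 7.29×10⁻⁵ × sin 27° = 6.62×10⁻⁵ s⁻¹
Pressure gradient: |∂P/∂n| = 500 Pa / 229000 m = 2.18×10⁻³ Pa/m
Geostrophic speed: V_g = |∂P/∂n|/(fρ) = 2.18×10⁻³/(6.62×10⁻⁵ × 1.07) = 30.8 m/s
Around a low, centrifugal force acts outward with Coriolis, so pressure-gradient force balances both:
(1/ρ)|∂P/∂n| = fV + V²/R  →  V² + fR·V − fR·V_g = 0
With fR = 6.62×10⁻⁵ × 1278×10³ m = 84.6 m/s:
V = [−fR + √((fR)² + 4 fR V_g)]/2 = [−84.6 + √(84.6² + 4×84.6×30.8)]/2 = 24 m/s
Subgeostrophic (V < V_g = 30.8 m/s), as expected around a low.

24.0 m/s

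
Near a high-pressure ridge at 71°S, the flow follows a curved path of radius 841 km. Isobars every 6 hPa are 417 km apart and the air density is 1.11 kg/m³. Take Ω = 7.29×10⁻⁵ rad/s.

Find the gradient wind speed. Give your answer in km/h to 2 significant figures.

Coriolis parameter at 71°S:
f = 2Ω sin φ = 2 × 7.29×10⁻⁵ × sin 71° = 1.38×10⁻⁴ s⁻¹
Pressure gradient: |∂P/∂n| = 600 Pa / 417000 m = 1.44×10⁻³ Pa/m
Geostrophic speed: V_g = |∂P/∂n|/(fρ) = 1.44×10⁻³/(1.38×10⁻⁴ × 1.11) = 9.40 m/s
Around a high, pressure-gradient force acts outward with centrifugal, so Coriolis balances both:
fV = (1/ρ)|∂P/∂n| + V²/R  →  V² − fR·V + fR·V_g = 0
With fR = 1.38×10⁻⁴ × 841×10³ m = 116 m/s:
V = [fR − √((fR)² − 4 fR V_g)]/2 = [116 − √(116² − 4×116×9.4)]/2 = 10.3 m/s
Supergeostrophic (V > V_g = 9.4 m/s), as expected around a high.
Converting: 10.3 m/s × 3.6 = 37 km/h

37 km/h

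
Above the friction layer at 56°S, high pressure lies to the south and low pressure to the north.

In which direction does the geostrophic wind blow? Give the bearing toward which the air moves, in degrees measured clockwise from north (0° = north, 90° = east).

The pressure-gradient force points toward the north (bearing 000°).
Geostrophic balance: in the Southern Hemisphere the Coriolis force deflects motion to the left, so the geostrophic wind blows 90° to the left of the pressure-gradient force (low pressure on the right).
Rotating 000° by 90° counterclockwise gives 270° — the wind blows toward the west.

270°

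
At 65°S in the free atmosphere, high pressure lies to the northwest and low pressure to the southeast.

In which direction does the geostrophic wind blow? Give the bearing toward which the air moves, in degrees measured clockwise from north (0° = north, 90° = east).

045°

The pressure-gradient force points toward the southeast (bearing 135°).
Geostrophic balance: in the Southern Hemisphere the Coriolis force deflects motion to the left, so the geostrophic wind blows 90° to the left of the pressure-gradient force (low pressure on the right).
Rotating 135° by 90° counterclockwise gives 045° — the wind blows toward the northeast.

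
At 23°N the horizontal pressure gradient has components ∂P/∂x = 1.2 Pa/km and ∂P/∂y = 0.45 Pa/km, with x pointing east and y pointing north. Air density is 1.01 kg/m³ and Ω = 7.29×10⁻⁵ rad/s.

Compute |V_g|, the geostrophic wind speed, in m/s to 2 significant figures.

Coriolis parameter at 23°N:
f = 2Ω sin φ = 2 × 7.29×10⁻⁵ × sin 23° = 5.70×10⁻⁵ s⁻¹
Component geostrophic relations (x east, y north):
u_g = −(1/(fρ)) ∂P/∂y,  v_g = (1/(fρ)) ∂P/∂x
u_g = −(0.45×10⁻³)/(5.70×10⁻⁵ × 1.01) = −7.82 m/s;  v_g = (1.2×10⁻³)/(5.70×10⁻⁵ × 1.01) = 20.9 m/s
|V_g| = √(u_g² + v_g²) = 22.3 m/s

22 m/s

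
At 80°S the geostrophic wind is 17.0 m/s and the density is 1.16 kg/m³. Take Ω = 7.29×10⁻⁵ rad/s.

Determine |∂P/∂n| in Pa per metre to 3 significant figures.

Coriolis parameter at 80°S:
f = 2Ω sin φ = 2 × 7.29×10⁻⁵ × sin 80° = 1.44×10⁻⁴ s⁻¹
Geostrophic balance rearranged: |∂P/∂n| = f ρ V_g
|∂P/∂n| = 1.44×10⁻⁴ × 1.16 × 17.0 = 2.83×10⁻³ Pa/m

2.83×10⁻³ Pa/m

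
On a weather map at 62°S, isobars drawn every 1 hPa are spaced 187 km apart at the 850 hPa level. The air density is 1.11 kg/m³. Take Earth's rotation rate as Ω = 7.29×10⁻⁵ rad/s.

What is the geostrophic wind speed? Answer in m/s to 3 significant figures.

3.74 m/s

Coriolis parameter at 62°S:
f = 2Ω sin φ = 2 × 7.29×10⁻⁵ × sin 62° = 1.29×10⁻⁴ s⁻¹
Pressure gradient: |∂P/∂n| = 100 Pa / 187000 m = 5.35×10⁻⁴ Pa/m
Geostrophic balance (pressure-gradient force = Coriolis force):
V_g = (1/(fρ)) |∂P/∂n| = 5.35×10⁻⁴ / (1.29×10⁻⁴ × 1.11) = 3.74 m/s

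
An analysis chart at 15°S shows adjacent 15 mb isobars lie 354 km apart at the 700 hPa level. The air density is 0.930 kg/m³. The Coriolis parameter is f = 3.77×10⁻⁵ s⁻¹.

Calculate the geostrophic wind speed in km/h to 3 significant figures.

Pressure gradient: |∂P/∂n| = 1500 Pa / 354000 m = 4.24×10⁻³ Pa/m
Geostrophic balance (pressure-gradient force = Coriolis force):
V_g = (1/(fρ)) |∂P/∂n| = 4.24×10⁻³ / (3.77×10⁻⁵ × 0.930) = 121 m/s
Converting: 121 m/s × 3.6 = 435 km/h

435 km/h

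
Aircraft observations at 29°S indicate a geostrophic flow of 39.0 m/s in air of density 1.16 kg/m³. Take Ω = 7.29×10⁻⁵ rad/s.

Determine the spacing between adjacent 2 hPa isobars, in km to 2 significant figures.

63 km

Coriolis parameter at 29°S:
f = 2Ω sin φ = 2 × 7.29×10⁻⁵ × sin 29° = 7.07×10⁻⁵ s⁻¹
Geostrophic balance rearranged: |∂P/∂n| = f ρ V_g
|∂P/∂n| = 7.07×10⁻⁵ × 1.16 × 39.0 = 3.20×10⁻³ Pa/m
Isobar spacing: Δn = ΔP/|∂P/∂n| = 200 Pa / 3.20×10⁻³ Pa/m = 62543 m ≈ 63 km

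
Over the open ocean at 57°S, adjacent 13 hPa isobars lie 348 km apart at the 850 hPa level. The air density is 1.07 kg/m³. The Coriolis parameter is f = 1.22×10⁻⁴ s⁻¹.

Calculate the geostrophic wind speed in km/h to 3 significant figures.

103 km/h

Pressure gradient: |∂P/∂n| = 1300 Pa / 348000 m = 3.74×10⁻³ Pa/m
Geostrophic balance (pressure-gradient force = Coriolis force):
V_g = (1/(fρ)) |∂P/∂n| = 3.74×10⁻³ / (1.22×10⁻⁴ × 1.07) = 28.6 m/s
Converting: 28.6 m/s × 3.6 = 103 km/h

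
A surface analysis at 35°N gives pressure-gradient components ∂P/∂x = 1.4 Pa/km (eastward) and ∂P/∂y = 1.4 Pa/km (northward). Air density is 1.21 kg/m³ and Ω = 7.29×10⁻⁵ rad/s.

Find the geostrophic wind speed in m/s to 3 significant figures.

Coriolis parameter at 35°N:
f = 2Ω sin φ = 2 × 7.29×10⁻⁵ × sin 35° = 8.36×10⁻⁵ s⁻¹
Component geostrophic relations (x east, y north):
u_g = −(1/(fρ)) ∂P/∂y,  v_g = (1/(fρ)) ∂P/∂x
u_g = −(1.4×10⁻³)/(8.36×10⁻⁵ × 1.21) = −13.8 m/s;  v_g = (1.4×10⁻³)/(8.36×10⁻⁵ × 1.21) = 13.8 m/s
|V_g| = √(u_g² + v_g²) = 19.6 m/s

19.6 m/s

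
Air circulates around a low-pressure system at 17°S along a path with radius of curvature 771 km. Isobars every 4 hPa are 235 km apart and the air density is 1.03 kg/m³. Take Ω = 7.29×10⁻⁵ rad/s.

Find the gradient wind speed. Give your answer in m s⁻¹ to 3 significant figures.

Coriolis parameter at 17°S:
f = 2Ω sin φ = 2 × 7.29×10⁻⁵ × sin 17° = 4.26×10⁻⁵ s⁻¹
Pressure gradient: |∂P/∂n| = 400 Pa / 235000 m = 1.70×10⁻³ Pa/m
Geostrophic speed: V_g = |∂P/∂n|/(fρ) = 1.70×10⁻³/(4.26×10⁻⁵ × 1.03) = 38.8 m/s
Around a low, centrifugal force acts outward with Coriolis, so pressure-gradient force balances both:
(1/ρ)|∂P/∂n| = fV + V²/R  →  V² + fR·V − fR·V_g = 0
With fR = 4.26×10⁻⁵ × 771×10³ m = 32.9 m/s:
V = [−fR + √((fR)² + 4 fR V_g)]/2 = [−32.9 + √(32.9² + 4×32.9×38.8)]/2 = 22.9 m/s
Subgeostrophic (V < V_g = 38.8 m/s), as expected around a low.

22.9 m s⁻¹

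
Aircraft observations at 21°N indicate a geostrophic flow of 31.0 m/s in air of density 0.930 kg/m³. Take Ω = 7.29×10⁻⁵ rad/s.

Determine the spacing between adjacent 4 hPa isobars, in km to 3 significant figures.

266 km

Coriolis parameter at 21°N:
f = 2Ω sin φ = 2 × 7.29×10⁻⁵ × sin 21° = 5.23×10⁻⁵ s⁻¹
Geostrophic balance rearranged: |∂P/∂n| = f ρ V_g
|∂P/∂n| = 5.23×10⁻⁵ × 0.930 × 31.0 = 1.51×10⁻³ Pa/m
Isobar spacing: Δn = ΔP/|∂P/∂n| = 400 Pa / 1.51×10⁻³ Pa/m = 265539 m ≈ 266 km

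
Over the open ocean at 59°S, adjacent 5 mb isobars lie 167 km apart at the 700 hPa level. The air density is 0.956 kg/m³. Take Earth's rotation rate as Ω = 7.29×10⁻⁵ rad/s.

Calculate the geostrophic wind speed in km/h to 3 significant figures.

90.2 km/h

Coriolis parameter at 59°S:
f = 2Ω sin φ = 2 × 7.29×10⁻⁵ × sin 59° = 1.25×10⁻⁴ s⁻¹
Pressure gradient: |∂P/∂n| = 500 Pa / 167000 m = 2.99×10⁻³ Pa/m
Geostrophic balance (pressure-gradient force = Coriolis force):
V_g = (1/(fρ)) |∂P/∂n| = 2.99×10⁻³ / (1.25×10⁻⁴ × 0.956) = 25.1 m/s
Converting: 25.1 m/s × 3.6 = 90.2 km/h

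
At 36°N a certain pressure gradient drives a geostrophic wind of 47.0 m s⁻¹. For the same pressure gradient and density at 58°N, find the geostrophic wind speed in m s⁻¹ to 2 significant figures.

33 m s⁻¹

With the same pressure gradient and density, V_g ∝ 1/f ∝ 1/sin φ.
V₂ = V₁ · sin φ₁ / sin φ₂ = 47.0 × sin 36° / sin 58°
V₂ = 47.0 × 0.5878/0.8480 = 33 m s⁻¹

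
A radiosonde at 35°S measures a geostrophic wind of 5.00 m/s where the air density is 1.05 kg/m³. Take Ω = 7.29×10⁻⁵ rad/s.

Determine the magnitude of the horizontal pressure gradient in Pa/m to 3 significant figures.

Coriolis parameter at 35°S:
f = 2Ω sin φ = 2 × 7.29×10⁻⁵ × sin 35° = 8.36×10⁻⁵ s⁻¹
Geostrophic balance rearranged: |∂P/∂n| = f ρ V_g
|∂P/∂n| = 8.36×10⁻⁵ × 1.05 × 5.00 = 4.39×10⁻⁴ Pa/m

4.39×10⁻⁴ Pa/m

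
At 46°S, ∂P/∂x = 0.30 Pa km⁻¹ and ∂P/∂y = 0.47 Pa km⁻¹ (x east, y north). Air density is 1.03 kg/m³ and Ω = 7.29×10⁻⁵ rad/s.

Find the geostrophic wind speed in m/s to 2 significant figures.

Coriolis parameter at 46°S:
f = 2Ω sin φ = 2 × 7.29×10⁻⁵ × sin 46° = 1.05×10⁻⁴ s⁻¹
In the Southern Hemisphere f is negative: f = −1.05×10⁻⁴ s⁻¹.
Component geostrophic relations (x east, y north):
u_g = −(1/(fρ)) ∂P/∂y,  v_g = (1/(fρ)) ∂P/∂x
u_g = −(0.47×10⁻³)/(−1.05×10⁻⁴ × 1.03) = 4.35 m/s;  v_g = (0.30×10⁻³)/(−1.05×10⁻⁴ × 1.03) = −2.78 m/s
|V_g| = √(u_g² + v_g²) = 5.16 m/s

5.2 m/s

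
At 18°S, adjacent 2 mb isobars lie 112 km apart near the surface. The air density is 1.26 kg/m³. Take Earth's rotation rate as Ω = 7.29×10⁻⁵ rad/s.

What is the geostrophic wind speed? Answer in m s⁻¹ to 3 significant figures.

31.5 m s⁻¹

Coriolis parameter at 18°S:
f = 2Ω sin φ = 2 × 7.29×10⁻⁵ × sin 18° = 4.51×10⁻⁵ s⁻¹
Pressure gradient: |∂P/∂n| = 200 Pa / 112000 m = 1.79×10⁻³ Pa/m
Geostrophic balance (pressure-gradient force = Coriolis force):
V_g = (1/(fρ)) |∂P/∂n| = 1.79×10⁻³ / (4.51×10⁻⁵ × 1.26) = 31.5 m/s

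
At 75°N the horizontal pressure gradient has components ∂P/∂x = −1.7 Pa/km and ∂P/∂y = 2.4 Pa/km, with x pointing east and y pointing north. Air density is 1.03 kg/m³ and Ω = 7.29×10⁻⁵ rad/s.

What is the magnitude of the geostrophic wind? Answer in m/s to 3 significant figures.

Coriolis parameter at 75°N:
f = 2Ω sin φ = 2 × 7.29×10⁻⁵ × sin 75° = 1.41×10⁻⁴ s⁻¹
Component geostrophic relations (x east, y north):
u_g = −(1/(fρ)) ∂P/∂y,  v_g = (1/(fρ)) ∂P/∂x
u_g = −(2.4×10⁻³)/(1.41×10⁻⁴ × 1.03) = −16.5 m/s;  v_g = (−1.7×10⁻³)/(1.41×10⁻⁴ × 1.03) = −11.7 m/s
|V_g| = √(u_g² + v_g²) = 20.3 m/s

20.3 m/s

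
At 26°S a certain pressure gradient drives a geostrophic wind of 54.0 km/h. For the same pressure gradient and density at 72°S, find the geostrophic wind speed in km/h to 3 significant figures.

24.9 km/h

With the same pressure gradient and density, V_g ∝ 1/f ∝ 1/sin φ.
V₂ = V₁ · sin φ₁ / sin φ₂ = 54.0 × sin 26° / sin 72°
V₂ = 54.0 × 0.4384/0.9511 = 24.9 km/h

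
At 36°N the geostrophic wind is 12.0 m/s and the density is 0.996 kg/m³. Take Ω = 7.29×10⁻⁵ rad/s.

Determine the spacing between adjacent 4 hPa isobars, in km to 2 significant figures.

Coriolis parameter at 36°N:
f = 2Ω sin φ = 2 × 7.29×10⁻⁵ × sin 36° = 8.57×10⁻⁵ s⁻¹
Geostrophic balance rearranged: |∂P/∂n| = f ρ V_g
|∂P/∂n| = 8.57×10⁻⁵ × 0.996 × 12.0 = 1.02×10⁻³ Pa/m
Isobar spacing: Δn = ΔP/|∂P/∂n| = 400 Pa / 1.02×10⁻³ Pa/m = 390520 m ≈ 390 km

390 km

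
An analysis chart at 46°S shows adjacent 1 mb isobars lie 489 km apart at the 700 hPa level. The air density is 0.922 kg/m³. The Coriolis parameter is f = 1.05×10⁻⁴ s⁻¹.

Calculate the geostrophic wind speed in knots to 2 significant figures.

Pressure gradient: |∂P/∂n| = 100 Pa / 489000 m = 2.04×10⁻⁴ Pa/m
Geostrophic balance (pressure-gradient force = Coriolis force):
V_g = (1/(fρ)) |∂P/∂n| = 2.04×10⁻⁴ / (1.05×10⁻⁴ × 0.922) = 2.11 m/s
Converting: 2.11 m/s × 1.944 = 4.1 knots

4.1 knots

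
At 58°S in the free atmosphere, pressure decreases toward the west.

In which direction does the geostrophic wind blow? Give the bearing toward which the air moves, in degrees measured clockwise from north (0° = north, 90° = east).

The pressure-gradient force points toward the west (bearing 270°).
Geostrophic balance: in the Southern Hemisphere the Coriolis force deflects motion to the left, so the geostrophic wind blows 90° to the left of the pressure-gradient force (low pressure on the right).
Rotating 270° by 90° counterclockwise gives 180° — the wind blows toward the south.

180°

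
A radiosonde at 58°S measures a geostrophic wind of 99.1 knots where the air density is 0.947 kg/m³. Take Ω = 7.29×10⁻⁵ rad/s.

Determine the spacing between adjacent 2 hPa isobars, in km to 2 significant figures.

Coriolis parameter at 58°S:
f = 2Ω sin φ = 2 × 7.29×10⁻⁵ × sin 58° = 1.24×10⁻⁴ s⁻¹
Wind speed in SI: 99.1 knots = 51.0 m/s
Geostrophic balance rearranged: |∂P/∂n| = f ρ V_g
|∂P/∂n| = 1.24×10⁻⁴ × 0.947 × 51.0 = 5.97×10⁻³ Pa/m
Isobar spacing: Δn = ΔP/|∂P/∂n| = 200 Pa / 5.97×10⁻³ Pa/m = 33504 m ≈ 34 km

34 km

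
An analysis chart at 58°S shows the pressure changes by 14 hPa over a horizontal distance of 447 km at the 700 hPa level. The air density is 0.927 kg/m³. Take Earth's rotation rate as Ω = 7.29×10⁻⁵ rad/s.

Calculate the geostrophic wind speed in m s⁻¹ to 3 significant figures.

27.3 m s⁻¹

Coriolis parameter at 58°S:
f = 2Ω sin φ = 2 × 7.29×10⁻⁵ × sin 58° = 1.24×10⁻⁴ s⁻¹
Pressure gradient: |∂P/∂n| = 1400 Pa / 447000 m = 3.13×10⁻³ Pa/m
Geostrophic balance (pressure-gradient force = Coriolis force):
V_g = (1/(fρ)) |∂P/∂n| = 3.13×10⁻³ / (1.24×10⁻⁴ × 0.927) = 27.3 m/s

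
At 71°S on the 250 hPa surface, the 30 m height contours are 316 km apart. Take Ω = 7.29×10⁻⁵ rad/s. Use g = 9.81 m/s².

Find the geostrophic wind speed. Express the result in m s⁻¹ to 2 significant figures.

Coriolis parameter at 71°S:
f = 2Ω sin φ = 2 × 7.29×10⁻⁵ × sin 71° = 1.38×10⁻⁴ s⁻¹
Height gradient: |∂Z/∂n| = 30 m / 316000 m = 9.49×10⁻⁵
On a pressure surface, geostrophic balance gives V_g = (g/f)|∂Z/∂n|:
V_g = 9.81 × 9.49×10⁻⁵ / 1.38×10⁻⁴ = 6.76 m/s

6.8 m s⁻¹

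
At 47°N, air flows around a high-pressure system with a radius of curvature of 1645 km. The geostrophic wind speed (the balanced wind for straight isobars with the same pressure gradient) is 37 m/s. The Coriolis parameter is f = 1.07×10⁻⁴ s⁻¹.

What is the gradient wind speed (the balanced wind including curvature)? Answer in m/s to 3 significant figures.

52.9 m/s

Around a high, pressure-gradient force acts outward with centrifugal, so Coriolis balances both:
fV = (1/ρ)|∂P/∂n| + V²/R  →  V² − fR·V + fR·V_g = 0
With fR = 1.07×10⁻⁴ × 1645×10³ m = 176 m/s:
V = [fR − √((fR)² − 4 fR V_g)]/2 = [176 − √(176² − 4×176×37)]/2 = 52.9 m/s
Supergeostrophic (V > V_g = 37 m/s), as expected around a high.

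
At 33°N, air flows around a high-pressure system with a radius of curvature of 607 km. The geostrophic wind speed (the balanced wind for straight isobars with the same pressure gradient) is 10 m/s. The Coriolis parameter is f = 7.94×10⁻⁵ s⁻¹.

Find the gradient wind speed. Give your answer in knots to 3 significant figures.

27.5 knots

Around a high, pressure-gradient force acts outward with centrifugal, so Coriolis balances both:
fV = (1/ρ)|∂P/∂n| + V²/R  →  V² − fR·V + fR·V_g = 0
With fR = 7.94×10⁻⁵ × 607×10³ m = 48.2 m/s:
V = [fR − √((fR)² − 4 fR V_g)]/2 = [48.2 − √(48.2² − 4×48.2×10)]/2 = 14.2 m/s
Supergeostrophic (V > V_g = 10 m/s), as expected around a high.
Converting: 14.2 m/s × 1.944 = 27.5 knots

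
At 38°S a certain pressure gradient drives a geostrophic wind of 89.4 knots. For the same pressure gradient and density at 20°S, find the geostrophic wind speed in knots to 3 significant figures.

With the same pressure gradient and density, V_g ∝ 1/f ∝ 1/sin φ.
V₂ = V₁ · sin φ₁ / sin φ₂ = 89.4 × sin 38° / sin 20°
V₂ = 89.4 × 0.6157/0.3420 = 161 knots

161 knots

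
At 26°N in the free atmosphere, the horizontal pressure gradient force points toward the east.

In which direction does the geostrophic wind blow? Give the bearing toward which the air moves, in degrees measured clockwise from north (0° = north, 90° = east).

180°

The pressure-gradient force points toward the east (bearing 090°).
Geostrophic balance: in the Northern Hemisphere the Coriolis force deflects motion to the right, so the geostrophic wind blows 90° to the right of the pressure-gradient force (low pressure on the left).
Rotating 090° by 90° clockwise gives 180° — the wind blows toward the south.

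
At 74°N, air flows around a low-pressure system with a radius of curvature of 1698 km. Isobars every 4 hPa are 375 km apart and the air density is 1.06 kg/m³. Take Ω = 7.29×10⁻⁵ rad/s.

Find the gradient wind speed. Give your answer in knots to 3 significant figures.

13.6 knots

Coriolis parameter at 74°N:
f = 2Ω sin φ = 2 × 7.29×10⁻⁵ × sin 74° = 1.40×10⁻⁴ s⁻¹
Pressure gradient: |∂P/∂n| = 400 Pa / 375000 m = 1.07×10⁻³ Pa/m
Geostrophic speed: V_g = |∂P/∂n|/(fρ) = 1.07×10⁻³/(1.40×10⁻⁴ × 1.06) = 7.18 m/s
Around a low, centrifugal force acts outward with Coriolis, so pressure-gradient force balances both:
(1/ρ)|∂P/∂n| = fV + V²/R  →  V² + fR·V − fR·V_g = 0
With fR = 1.40×10⁻⁴ × 1698×10³ m = 238 m/s:
V = [−fR + √((fR)² + 4 fR V_g)]/2 = [−238 + √(238² + 4×238×7.18)]/2 = 6.98 m/s
Subgeostrophic (V < V_g = 7.18 m/s), as expected around a low.
Converting: 6.98 m/s × 1.944 = 13.6 knots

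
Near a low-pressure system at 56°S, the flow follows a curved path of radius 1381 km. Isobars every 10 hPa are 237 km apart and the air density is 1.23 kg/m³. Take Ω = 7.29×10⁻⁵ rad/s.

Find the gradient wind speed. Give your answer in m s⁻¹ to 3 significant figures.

24.7 m s⁻¹

Coriolis parameter at 56°S:
f = 2Ω sin φ = 2 × 7.29×10⁻⁵ × sin 56° = 1.21×10⁻⁴ s⁻¹
Pressure gradient: |∂P/∂n| = 1000 Pa / 237000 m = 4.22×10⁻³ Pa/m
Geostrophic speed: V_g = |∂P/∂n|/(fρ) = 4.22×10⁻³/(1.21×10⁻⁴ × 1.23) = 28.4 m/s
Around a low, centrifugal force acts outward with Coriolis, so pressure-gradient force balances both:
(1/ρ)|∂P/∂n| = fV + V²/R  →  V² + fR·V − fR·V_g = 0
With fR = 1.21×10⁻⁴ × 1381×10³ m = 167 m/s:
V = [−fR + √((fR)² + 4 fR V_g)]/2 = [−167 + √(167² + 4×167×28.4)]/2 = 24.7 m/s
Subgeostrophic (V < V_g = 28.4 m/s), as expected around a low.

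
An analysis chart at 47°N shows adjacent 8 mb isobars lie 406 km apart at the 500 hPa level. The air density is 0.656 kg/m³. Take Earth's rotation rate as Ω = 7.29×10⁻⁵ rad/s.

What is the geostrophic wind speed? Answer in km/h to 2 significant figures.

100 km/h

Coriolis parameter at 47°N:
f = 2Ω sin φ = 2 × 7.29×10⁻⁵ × sin 47° = 1.07×10⁻⁴ s⁻¹
Pressure gradient: |∂P/∂n| = 800 Pa / 406000 m = 1.97×10⁻³ Pa/m
Geostrophic balance (pressure-gradient force = Coriolis force):
V_g = (1/(fρ)) |∂P/∂n| = 1.97×10⁻³ / (1.07×10⁻⁴ × 0.656) = 28.2 m/s
Converting: 28.2 m/s × 3.6 = 100 km/h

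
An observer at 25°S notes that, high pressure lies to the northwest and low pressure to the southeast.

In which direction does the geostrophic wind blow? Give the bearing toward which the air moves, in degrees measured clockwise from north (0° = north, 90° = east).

The pressure-gradient force points toward the southeast (bearing 135°).
Geostrophic balance: in the Southern Hemisphere the Coriolis force deflects motion to the left, so the geostrophic wind blows 90° to the left of the pressure-gradient force (low pressure on the right).
Rotating 135° by 90° counterclockwise gives 045° — the wind blows toward the northeast.

045°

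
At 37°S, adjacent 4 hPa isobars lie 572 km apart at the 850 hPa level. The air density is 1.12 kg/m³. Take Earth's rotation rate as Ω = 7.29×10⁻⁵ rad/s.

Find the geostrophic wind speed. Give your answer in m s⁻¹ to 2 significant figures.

Coriolis parameter at 37°S:
f = 2Ω sin φ = 2 × 7.29×10⁻⁵ × sin 37° = 8.77×10⁻⁵ s⁻¹
Pressure gradient: |∂P/∂n| = 400 Pa / 572000 m = 6.99×10⁻⁴ Pa/m
Geostrophic balance (pressure-gradient force = Coriolis force):
V_g = (1/(fρ)) |∂P/∂n| = 6.99×10⁻⁴ / (8.77×10⁻⁵ × 1.12) = 7.12 m/s

7.1 m s⁻¹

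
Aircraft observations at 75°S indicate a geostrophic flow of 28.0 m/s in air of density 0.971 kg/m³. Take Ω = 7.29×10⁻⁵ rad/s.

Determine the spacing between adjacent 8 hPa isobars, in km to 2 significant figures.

210 km

Coriolis parameter at 75°S:
f = 2Ω sin φ = 2 × 7.29×10⁻⁵ × sin 75° = 1.41×10⁻⁴ s⁻¹
Geostrophic balance rearranged: |∂P/∂n| = f ρ V_g
|∂P/∂n| = 1.41×10⁻⁴ × 0.971 × 28.0 = 3.83×10⁻³ Pa/m
Isobar spacing: Δn = ΔP/|∂P/∂n| = 800 Pa / 3.83×10⁻³ Pa/m = 208935 m ≈ 210 km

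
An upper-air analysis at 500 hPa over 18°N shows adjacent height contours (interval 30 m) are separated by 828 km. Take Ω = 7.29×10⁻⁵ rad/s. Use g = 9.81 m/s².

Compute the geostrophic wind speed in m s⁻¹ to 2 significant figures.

Coriolis parameter at 18°N:
f = 2Ω sin φ = 2 × 7.29×10⁻⁵ × sin 18° = 4.51×10⁻⁵ s⁻¹
Height gradient: |∂Z/∂n| = 30 m / 828000 m = 3.62×10⁻⁵
On a pressure surface, geostrophic balance gives V_g = (g/f)|∂Z/∂n|:
V_g = 9.81 × 3.62×10⁻⁵ / 4.51×10⁻⁵ = 7.89 m/s

7.9 m s⁻¹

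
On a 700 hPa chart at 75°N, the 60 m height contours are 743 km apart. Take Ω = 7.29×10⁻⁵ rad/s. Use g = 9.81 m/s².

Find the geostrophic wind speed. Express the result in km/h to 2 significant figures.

Coriolis parameter at 75°N:
f = 2Ω sin φ = 2 × 7.29×10⁻⁵ × sin 75° = 1.41×10⁻⁴ s⁻¹
Height gradient: |∂Z/∂n| = 60 m / 743000 m = 8.08×10⁻⁵
On a pressure surface, geostrophic balance gives V_g = (g/f)|∂Z/∂n|:
V_g = 9.81 × 8.08×10⁻⁵ / 1.41×10⁻⁴ = 5.63 m/s
Converting: 5.63 m/s × 3.6 = 20 km/h

20 km/h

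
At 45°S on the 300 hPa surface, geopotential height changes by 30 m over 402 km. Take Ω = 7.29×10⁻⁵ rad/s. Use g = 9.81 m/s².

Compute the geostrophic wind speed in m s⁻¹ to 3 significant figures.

Coriolis parameter at 45°S:
f = 2Ω sin φ = 2 × 7.29×10⁻⁵ × sin 45° = 1.03×10⁻⁴ s⁻¹
Height gradient: |∂Z/∂n| = 30 m / 402000 m = 7.46×10⁻⁵
On a pressure surface, geostrophic balance gives V_g = (g/f)|∂Z/∂n|:
V_g = 9.81 × 7.46×10⁻⁵ / 1.03×10⁻⁴ = 7.10 m/s

7.10 m s⁻¹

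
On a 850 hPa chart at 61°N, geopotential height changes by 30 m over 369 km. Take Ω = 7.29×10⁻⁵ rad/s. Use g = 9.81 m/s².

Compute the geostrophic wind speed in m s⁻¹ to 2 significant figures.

6.3 m s⁻¹

Coriolis parameter at 61°N:
f = 2Ω sin φ = 2 × 7.29×10⁻⁵ × sin 61° = 1.28×10⁻⁴ s⁻¹
Height gradient: |∂Z/∂n| = 30 m / 369000 m = 8.13×10⁻⁵
On a pressure surface, geostrophic balance gives V_g = (g/f)|∂Z/∂n|:
V_g = 9.81 × 8.13×10⁻⁵ / 1.28×10⁻⁴ = 6.25 m/s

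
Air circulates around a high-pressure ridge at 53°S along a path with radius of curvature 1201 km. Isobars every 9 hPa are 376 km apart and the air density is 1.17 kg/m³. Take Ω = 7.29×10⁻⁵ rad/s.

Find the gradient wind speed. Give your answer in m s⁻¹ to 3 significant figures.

20.6 m s⁻¹

Coriolis parameter at 53°S:
f = 2Ω sin φ = 2 × 7.29×10⁻⁵ × sin 53° = 1.16×10⁻⁴ s⁻¹
Pressure gradient: |∂P/∂n| = 900 Pa / 376000 m = 2.39×10⁻³ Pa/m
Geostrophic speed: V_g = |∂P/∂n|/(fρ) = 2.39×10⁻³/(1.16×10⁻⁴ × 1.17) = 17.6 m/s
Around a high, pressure-gradient force acts outward with centrifugal, so Coriolis balances both:
fV = (1/ρ)|∂P/∂n| + V²/R  →  V² − fR·V + fR·V_g = 0
With fR = 1.16×10⁻⁴ × 1201×10³ m = 140 m/s:
V = [fR − √((fR)² − 4 fR V_g)]/2 = [140 − √(140² − 4×140×17.6)]/2 = 20.6 m/s
Supergeostrophic (V > V_g = 17.6 m/s), as expected around a high.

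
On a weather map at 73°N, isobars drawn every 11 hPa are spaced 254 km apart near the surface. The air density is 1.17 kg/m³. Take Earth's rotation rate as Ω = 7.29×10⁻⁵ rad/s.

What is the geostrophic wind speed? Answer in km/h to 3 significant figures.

Coriolis parameter at 73°N:
f = 2Ω sin φ = 2 × 7.29×10⁻⁵ × sin 73° = 1.39×10⁻⁴ s⁻¹
Pressure gradient: |∂P/∂n| = 1100 Pa / 254000 m = 4.33×10⁻³ Pa/m
Geostrophic balance (pressure-gradient force = Coriolis force):
V_g = (1/(fρ)) |∂P/∂n| = 4.33×10⁻³ / (1.39×10⁻⁴ × 1.17) = 26.5 m/s
Converting: 26.5 m/s × 3.6 = 95.6 km/h

95.6 km/h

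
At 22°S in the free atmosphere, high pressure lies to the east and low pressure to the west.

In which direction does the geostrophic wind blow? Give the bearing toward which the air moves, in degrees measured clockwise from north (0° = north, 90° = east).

180°

The pressure-gradient force points toward the west (bearing 270°).
Geostrophic balance: in the Southern Hemisphere the Coriolis force deflects motion to the left, so the geostrophic wind blows 90° to the left of the pressure-gradient force (low pressure on the right).
Rotating 270° by 90° counterclockwise gives 180° — the wind blows toward the south.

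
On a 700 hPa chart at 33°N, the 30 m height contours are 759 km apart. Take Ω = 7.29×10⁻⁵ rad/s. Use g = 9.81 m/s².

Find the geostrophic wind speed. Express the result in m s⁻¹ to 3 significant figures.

4.88 m s⁻¹

Coriolis parameter at 33°N:
f = 2Ω sin φ = 2 × 7.29×10⁻⁵ × sin 33° = 7.94×10⁻⁵ s⁻¹
Height gradient: |∂Z/∂n| = 30 m / 759000 m = 3.95×10⁻⁵
On a pressure surface, geostrophic balance gives V_g = (g/f)|∂Z/∂n|:
V_g = 9.81 × 3.95×10⁻⁵ / 7.94×10⁻⁵ = 4.88 m/s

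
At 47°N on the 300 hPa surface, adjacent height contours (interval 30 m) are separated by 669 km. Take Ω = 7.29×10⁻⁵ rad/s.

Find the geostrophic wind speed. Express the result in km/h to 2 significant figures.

Coriolis parameter at 47°N:
f = 2Ω sin φ = 2 × 7.29×10⁻⁵ × sin 47° = 1.07×10⁻⁴ s⁻¹
Height gradient: |∂Z/∂n| = 30 m / 669000 m = 4.48×10⁻⁵
On a pressure surface, geostrophic balance gives V_g = (g/f)|∂Z/∂n|:
V_g = 9.81 × 4.48×10⁻⁵ / 1.07×10⁻⁴ = 4.13 m/s
Converting: 4.13 m/s × 3.6 = 15 km/h

15 km/h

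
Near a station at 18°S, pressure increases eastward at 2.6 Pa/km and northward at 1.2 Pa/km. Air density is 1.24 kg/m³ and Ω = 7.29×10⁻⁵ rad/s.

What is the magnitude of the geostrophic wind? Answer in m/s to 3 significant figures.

Coriolis parameter at 18°S:
f = 2Ω sin φ = 2 × 7.29×10⁻⁵ × sin 18° = 4.51×10⁻⁵ s⁻¹
In the Southern Hemisphere f is negative: f = −4.51×10⁻⁵ s⁻¹.
Component geostrophic relations (x east, y north):
u_g = −(1/(fρ)) ∂P/∂y,  v_g = (1/(fρ)) ∂P/∂x
u_g = −(1.2×10⁻³)/(−4.51×10⁻⁵ × 1.24) = 21.5 m/s;  v_g = (2.6×10⁻³)/(−4.51×10⁻⁵ × 1.24) = −46.5 m/s
|V_g| = √(u_g² + v_g²) = 51.3 m/s

51.3 m/s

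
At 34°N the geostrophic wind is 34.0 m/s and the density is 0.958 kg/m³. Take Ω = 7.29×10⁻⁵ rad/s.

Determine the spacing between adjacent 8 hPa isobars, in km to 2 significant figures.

300 km

Coriolis parameter at 34°N:
f = 2Ω sin φ = 2 × 7.29×10⁻⁵ × sin 34° = 8.15×10⁻⁵ s⁻¹
Geostrophic balance rearranged: |∂P/∂n| = f ρ V_g
|∂P/∂n| = 8.15×10⁻⁵ × 0.958 × 34.0 = 2.66×10⁻³ Pa/m
Isobar spacing: Δn = ΔP/|∂P/∂n| = 800 Pa / 2.66×10⁻³ Pa/m = 301250 m ≈ 300 km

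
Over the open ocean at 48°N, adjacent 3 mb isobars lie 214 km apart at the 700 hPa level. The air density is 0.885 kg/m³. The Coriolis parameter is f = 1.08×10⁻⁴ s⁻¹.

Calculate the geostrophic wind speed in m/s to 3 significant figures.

14.7 m/s

Pressure gradient: |∂P/∂n| = 300 Pa / 214000 m = 1.40×10⁻³ Pa/m
Geostrophic balance (pressure-gradient force = Coriolis force):
V_g = (1/(fρ)) |∂P/∂n| = 1.40×10⁻³ / (1.08×10⁻⁴ × 0.885) = 14.7 m/s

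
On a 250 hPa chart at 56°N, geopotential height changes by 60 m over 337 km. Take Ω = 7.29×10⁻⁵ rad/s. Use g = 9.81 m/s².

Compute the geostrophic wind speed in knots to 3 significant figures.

28.1 knots

Coriolis parameter at 56°N:
f = 2Ω sin φ = 2 × 7.29×10⁻⁵ × sin 56° = 1.21×10⁻⁴ s⁻¹
Height gradient: |∂Z/∂n| = 60 m / 337000 m = 1.78×10⁻⁴
On a pressure surface, geostrophic balance gives V_g = (g/f)|∂Z/∂n|:
V_g = 9.81 × 1.78×10⁻⁴ / 1.21×10⁻⁴ = 14.4 m/s
Converting: 14.4 m/s × 1.944 = 28.1 knots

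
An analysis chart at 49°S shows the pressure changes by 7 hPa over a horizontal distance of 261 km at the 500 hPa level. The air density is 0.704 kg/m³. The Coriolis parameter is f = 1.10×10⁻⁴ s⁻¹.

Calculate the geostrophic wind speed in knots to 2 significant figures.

Pressure gradient: |∂P/∂n| = 700 Pa / 261000 m = 2.68×10⁻³ Pa/m
Geostrophic balance (pressure-gradient force = Coriolis force):
V_g = (1/(fρ)) |∂P/∂n| = 2.68×10⁻³ / (1.10×10⁻⁴ × 0.704) = 34.6 m/s
Converting: 34.6 m/s × 1.944 = 67 knots

67 knots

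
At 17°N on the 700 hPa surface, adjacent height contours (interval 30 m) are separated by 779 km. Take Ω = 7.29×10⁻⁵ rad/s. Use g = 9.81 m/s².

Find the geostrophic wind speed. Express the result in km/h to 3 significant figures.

Coriolis parameter at 17°N:
f = 2Ω sin φ = 2 × 7.29×10⁻⁵ × sin 17° = 4.26×10⁻⁵ s⁻¹
Height gradient: |∂Z/∂n| = 30 m / 779000 m = 3.85×10⁻⁵
On a pressure surface, geostrophic balance gives V_g = (g/f)|∂Z/∂n|:
V_g = 9.81 × 3.85×10⁻⁵ / 4.26×10⁻⁵ = 8.86 m/s
Converting: 8.86 m/s × 3.6 = 31.9 km/h

31.9 km/h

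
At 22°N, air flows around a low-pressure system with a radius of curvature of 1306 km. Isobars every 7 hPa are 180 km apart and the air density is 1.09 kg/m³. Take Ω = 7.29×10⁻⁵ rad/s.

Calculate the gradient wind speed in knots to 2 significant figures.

80 knots

Coriolis parameter at 22°N:
f = 2Ω sin φ = 2 × 7.29×10⁻⁵ × sin 22° = 5.46×10⁻⁵ s⁻¹
Pressure gradient: |∂P/∂n| = 700 Pa / 180000 m = 3.89×10⁻³ Pa/m
Geostrophic speed: V_g = |∂P/∂n|/(fρ) = 3.89×10⁻³/(5.46×10⁻⁵ × 1.09) = 65.3 m/s
Around a low, centrifugal force acts outward with Coriolis, so pressure-gradient force balances both:
(1/ρ)|∂P/∂n| = fV + V²/R  →  V² + fR·V − fR·V_g = 0
With fR = 5.46×10⁻⁵ × 1306×10³ m = 71.3 m/s:
V = [−fR + √((fR)² + 4 fR V_g)]/2 = [−71.3 + √(71.3² + 4×71.3×65.3)]/2 = 41.4 m/s
Subgeostrophic (V < V_g = 65.3 m/s), as expected around a low.
Converting: 41.4 m/s × 1.944 = 80 knots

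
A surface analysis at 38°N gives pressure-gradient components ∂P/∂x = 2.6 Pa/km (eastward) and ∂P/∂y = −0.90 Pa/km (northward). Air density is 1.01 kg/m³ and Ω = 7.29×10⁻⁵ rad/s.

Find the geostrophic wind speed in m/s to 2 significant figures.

Coriolis parameter at 38°N:
f = 2Ω sin φ = 2 × 7.29×10⁻⁵ × sin 38° = 8.98×10⁻⁵ s⁻¹
Component geostrophic relations (x east, y north):
u_g = −(1/(fρ)) ∂P/∂y,  v_g = (1/(fρ)) ∂P/∂x
u_g = −(−0.90×10⁻³)/(8.98×10⁻⁵ × 1.01) = 9.93 m/s;  v_g = (2.6×10⁻³)/(8.98×10⁻⁵ × 1.01) = 28.7 m/s
|V_g| = √(u_g² + v_g²) = 30.3 m/s

30 m/s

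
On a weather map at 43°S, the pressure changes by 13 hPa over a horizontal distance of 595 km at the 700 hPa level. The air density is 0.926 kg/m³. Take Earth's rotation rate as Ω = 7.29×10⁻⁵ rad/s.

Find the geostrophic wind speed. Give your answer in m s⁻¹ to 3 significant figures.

Coriolis parameter at 43°S:
f = 2Ω sin φ = 2 × 7.29×10⁻⁵ × sin 43° = 9.94×10⁻⁵ s⁻¹
Pressure gradient: |∂P/∂n| = 1300 Pa / 595000 m = 2.18×10⁻³ Pa/m
Geostrophic balance (pressure-gradient force = Coriolis force):
V_g = (1/(fρ)) |∂P/∂n| = 2.18×10⁻³ / (9.94×10⁻⁵ × 0.926) = 23.7 m/s

23.7 m s⁻¹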